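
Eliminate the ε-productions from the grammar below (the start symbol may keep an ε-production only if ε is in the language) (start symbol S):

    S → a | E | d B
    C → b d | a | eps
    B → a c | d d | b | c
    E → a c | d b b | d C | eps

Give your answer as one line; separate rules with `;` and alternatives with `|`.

S → a | E | d B | ε; C → b d | a; B → a c | d d | b | c; E → a c | d b b | d C | d

The nullable symbols are {C, E, S}.
ε ∈ L(G) since S is nullable, so keep S → ε.
For each production, add variants omitting each subset of nullable occurrences: E → d C gives d C | d.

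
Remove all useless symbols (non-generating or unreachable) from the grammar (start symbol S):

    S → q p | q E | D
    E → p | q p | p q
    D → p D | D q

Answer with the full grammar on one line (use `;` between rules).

S → q p | q E; E → p | q p | p q

Generating nonterminals: {E, S}.
Reachable from S after that: {E, S}.
Removed useless symbols: {D} and every production mentioning them.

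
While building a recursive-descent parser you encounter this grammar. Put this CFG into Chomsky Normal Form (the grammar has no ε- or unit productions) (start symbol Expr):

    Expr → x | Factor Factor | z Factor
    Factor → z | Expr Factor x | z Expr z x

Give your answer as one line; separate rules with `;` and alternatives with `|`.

Introduce a nonterminal for each terminal appearing in a rule of length ≥ 2: X1 → z, X2 → x.
Binarize each right-hand side of length ≥ 3 by chaining fresh nonterminals (Y1, Y2, …): affected rules were Factor → Expr Factor X2; Factor → X1 Expr X1 X2.

Expr → x | Factor Factor | X1 Factor; Factor → z | Expr Y1 | X1 Y2; X1 → z; X2 → x; Y1 → Factor X2; Y2 → Expr Y3; Y3 → X1 X2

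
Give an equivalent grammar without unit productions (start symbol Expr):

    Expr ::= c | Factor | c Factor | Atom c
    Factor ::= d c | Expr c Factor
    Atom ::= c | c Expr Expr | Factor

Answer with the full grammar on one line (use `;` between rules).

Unit pairs: Atom ⇒* {Factor}; Expr ⇒* {Factor}.
Replace each nonterminal's rules with the union of the non-unit rules of every nonterminal it unit-derives.

Expr ::= d c | Expr c Factor | c | c Factor | Atom c; Factor ::= d c | Expr c Factor; Atom ::= c | c Expr Expr | d c | Expr c Factor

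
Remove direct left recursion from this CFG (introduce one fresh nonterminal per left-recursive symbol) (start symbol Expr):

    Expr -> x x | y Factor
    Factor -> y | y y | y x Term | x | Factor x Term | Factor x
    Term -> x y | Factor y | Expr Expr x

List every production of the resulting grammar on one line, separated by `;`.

Left recursion appears on Factor.
For Factor: α = {x Term, x}, β = {y, y y, y x Term, x}. Rewrite as Factor → β Factor1 and Factor1 → α Factor1 | ε.

Expr -> x x | y Factor; Factor -> y Factor1 | y y Factor1 | y x Term Factor1 | x Factor1; Term -> x y | Factor y | Expr Expr x; Factor1 -> x Term Factor1 | x Factor1 | ε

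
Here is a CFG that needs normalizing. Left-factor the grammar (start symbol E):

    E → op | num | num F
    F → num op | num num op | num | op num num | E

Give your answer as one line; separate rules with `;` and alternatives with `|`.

E → op | num E'; F → op num num | E | num F'; E' → epsilon | F; F' → op | num op | epsilon

E has alternatives sharing prefix 'num': factor to E → num E' with E' → ε | F.
F has alternatives sharing prefix 'num': factor to F → num F' with F' → op | num op | ε.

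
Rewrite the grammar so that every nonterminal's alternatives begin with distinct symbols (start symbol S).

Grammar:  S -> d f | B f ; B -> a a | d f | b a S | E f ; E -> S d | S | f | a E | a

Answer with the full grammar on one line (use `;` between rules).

E has alternatives sharing prefix 'S': factor to E → S E' with E' → d | ε.
E has alternatives sharing prefix 'a': factor to E → a E'' with E'' → E | ε.

S -> d f | B f; B -> a a | d f | b a S | E f; E -> f | S E' | a E''; E' -> d | ε; E'' -> E | ε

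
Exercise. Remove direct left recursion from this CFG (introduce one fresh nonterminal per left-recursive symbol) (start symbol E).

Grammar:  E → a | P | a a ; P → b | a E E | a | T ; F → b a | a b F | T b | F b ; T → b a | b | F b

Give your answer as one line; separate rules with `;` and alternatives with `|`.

Directly left-recursive nonterminal: F.
For F: α = {b}, β = {b a, a b F, T b}. Rewrite as F → β F' and F' → α F' | ε.

E → a | P | a a; P → b | a E E | a | T; F → b a F' | a b F F' | T b F'; T → b a | b | F b; F' → b F' | ε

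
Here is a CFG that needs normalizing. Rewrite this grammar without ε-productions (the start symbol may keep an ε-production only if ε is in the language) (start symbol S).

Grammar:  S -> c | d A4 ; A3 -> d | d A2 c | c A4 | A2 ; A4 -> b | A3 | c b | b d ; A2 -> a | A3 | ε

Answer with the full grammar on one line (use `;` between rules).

S -> c | d A4 | d; A3 -> d | d A2 c | d c | c A4 | c | A2; A4 -> b | A3 | c b | b d; A2 -> a | A3

The nullable symbols are {A2, A3, A4}.
ε ∉ L(G), so no ε-production is kept.
For each production, add variants omitting each subset of nullable occurrences: S → d A4 gives d A4 | d. A3 → d A2 c gives d A2 c | d c. A3 → c A4 gives c A4 | c.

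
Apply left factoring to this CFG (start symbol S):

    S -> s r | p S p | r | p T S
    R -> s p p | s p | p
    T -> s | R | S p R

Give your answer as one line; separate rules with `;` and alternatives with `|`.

S -> s r | r | p S'; R -> p | s p R'; T -> s | R | S p R; S' -> S p | T S; R' -> p | ε

S has alternatives sharing prefix 'p': factor to S → p S' with S' → S p | T S.
R has alternatives sharing prefix 's p': factor to R → s p R' with R' → p | ε.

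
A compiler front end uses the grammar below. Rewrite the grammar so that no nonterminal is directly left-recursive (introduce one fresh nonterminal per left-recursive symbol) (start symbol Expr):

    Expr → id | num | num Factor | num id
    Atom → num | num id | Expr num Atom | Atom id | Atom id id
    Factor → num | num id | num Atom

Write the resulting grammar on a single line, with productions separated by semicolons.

Expr → id | num | num Factor | num id; Atom → num Atom1 | num id Atom1 | Expr num Atom Atom1; Factor → num | num id | num Atom; Atom1 → id Atom1 | id id Atom1 | ε

Atom is directly left-recursive.
For Atom: α = {id, id id}, β = {num, num id, Expr num Atom}. Rewrite as Atom → β Atom1 and Atom1 → α Atom1 | ε.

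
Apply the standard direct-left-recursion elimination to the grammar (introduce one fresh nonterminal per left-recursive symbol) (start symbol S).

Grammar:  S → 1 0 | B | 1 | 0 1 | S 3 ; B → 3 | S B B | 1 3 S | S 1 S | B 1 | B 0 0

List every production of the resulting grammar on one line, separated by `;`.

S, B are directly left-recursive.
For S: α = {3}, β = {1 0, B, 1, 0 1}. Rewrite as S → β S' and S' → α S' | ε.
For B: α = {1, 0 0}, β = {3, S B B, 1 3 S, S 1 S}. Rewrite as B → β B' and B' → α B' | ε.

S → 1 0 S' | B S' | 1 S' | 0 1 S'; B → 3 B' | S B B B' | 1 3 S B' | S 1 S B'; S' → 3 S' | ε; B' → 1 B' | 0 0 B' | ε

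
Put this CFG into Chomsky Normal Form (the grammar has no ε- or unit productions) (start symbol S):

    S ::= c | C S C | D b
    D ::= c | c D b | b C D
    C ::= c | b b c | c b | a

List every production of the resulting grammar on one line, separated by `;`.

Introduce a nonterminal for each terminal appearing in a rule of length ≥ 2: X1 → b, X2 → c.
Binarize each right-hand side of length ≥ 3 by chaining fresh nonterminals (Y1, Y2, …): affected rules were S → C S C; D → X2 D X1; D → X1 C D; C → X1 X1 X2.

S ::= c | C Y1 | D X1; D ::= c | X2 Y2 | X1 Y3; C ::= c | X1 Y4 | X2 X1 | a; X1 ::= b; X2 ::= c; Y1 ::= S C; Y2 ::= D X1; Y3 ::= C D; Y4 ::= X1 X2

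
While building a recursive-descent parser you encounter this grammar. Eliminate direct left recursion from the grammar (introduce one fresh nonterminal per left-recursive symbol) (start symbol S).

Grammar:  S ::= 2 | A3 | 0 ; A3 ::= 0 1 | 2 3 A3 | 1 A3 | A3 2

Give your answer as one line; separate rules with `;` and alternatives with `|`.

S ::= 2 | A3 | 0; A3 ::= 0 1 A3' | 2 3 A3 A3' | 1 A3 A3'; A3' ::= 2 A3' | ε

A3 is directly left-recursive.
For A3: α = {2}, β = {0 1, 2 3 A3, 1 A3}. Rewrite as A3 → β A3' and A3' → α A3' | ε.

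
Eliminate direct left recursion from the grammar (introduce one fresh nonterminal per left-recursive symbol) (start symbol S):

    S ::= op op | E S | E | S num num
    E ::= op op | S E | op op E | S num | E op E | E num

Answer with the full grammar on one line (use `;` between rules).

S ::= op op S' | E S S' | E S'; E ::= op op E' | S E E' | op op E E' | S num E'; S' ::= num num S' | ε; E' ::= op E E' | num E' | ε

Directly left-recursive nonterminals: S, E.
For S: α = {num num}, β = {op op, E S, E}. Rewrite as S → β S' and S' → α S' | ε.
For E: α = {op E, num}, β = {op op, S E, op op E, S num}. Rewrite as E → β E' and E' → α E' | ε.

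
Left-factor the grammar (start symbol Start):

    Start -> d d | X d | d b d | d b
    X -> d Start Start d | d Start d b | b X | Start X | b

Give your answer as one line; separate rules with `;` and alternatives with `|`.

Start has alternatives sharing prefix 'd': factor to Start → d Start1 with Start1 → d | b d | b.
X has alternatives sharing prefix 'd Start': factor to X → d Start X1 with X1 → Start d | d b.
X has alternatives sharing prefix 'b': factor to X → b X2 with X2 → X | ε.
Start1 has alternatives sharing prefix 'b': factor to Start1 → b Start11 with Start11 → d | ε.

Start -> X d | d Start1; X -> Start X | d Start X1 | b X2; Start1 -> d | b Start11; X1 -> Start d | d b; X2 -> X | ε; Start11 -> d | ε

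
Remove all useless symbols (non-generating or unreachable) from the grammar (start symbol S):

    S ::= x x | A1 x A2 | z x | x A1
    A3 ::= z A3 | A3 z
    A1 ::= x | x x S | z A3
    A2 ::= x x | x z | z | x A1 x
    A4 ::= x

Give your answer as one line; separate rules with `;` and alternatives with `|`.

S ::= x x | A1 x A2 | z x | x A1; A1 ::= x | x x S; A2 ::= x x | x z | z | x A1 x

Generating nonterminals: {A1, A2, A4, S}.
Reachable from S after that: {A1, A2, S}.
Removed useless symbols: {A3, A4} and every production mentioning them.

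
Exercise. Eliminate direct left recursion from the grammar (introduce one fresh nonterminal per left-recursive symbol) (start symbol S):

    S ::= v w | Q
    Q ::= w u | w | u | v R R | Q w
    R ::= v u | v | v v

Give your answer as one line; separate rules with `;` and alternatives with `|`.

Left recursion appears on Q.
For Q: α = {w}, β = {w u, w, u, v R R}. Rewrite as Q → β Q' and Q' → α Q' | ε.

S ::= v w | Q; Q ::= w u Q' | w Q' | u Q' | v R R Q'; R ::= v u | v | v v; Q' ::= w Q' | ε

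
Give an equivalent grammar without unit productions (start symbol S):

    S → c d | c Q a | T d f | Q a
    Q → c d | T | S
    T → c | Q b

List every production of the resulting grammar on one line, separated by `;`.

S → c d | c Q a | T d f | Q a; Q → c d | c Q a | T d f | Q a | c | Q b; T → c | Q b

Unit pairs: Q ⇒* {S, T}.
For every A with A ⇒* B via unit rules, add B's non-unit alternatives to A; then delete every rule of the form X → Y.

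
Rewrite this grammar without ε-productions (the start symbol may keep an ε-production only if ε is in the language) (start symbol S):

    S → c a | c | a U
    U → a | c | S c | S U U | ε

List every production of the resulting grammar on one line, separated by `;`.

S → c a | c | a U | a; U → a | c | S c | S U U | S U | S

The nullable symbols are {U}.
ε ∉ L(G), so no ε-production is kept.
Add the nullable-subset variants: S → a U gives a U | a. U → S U U gives S U U | S U | S.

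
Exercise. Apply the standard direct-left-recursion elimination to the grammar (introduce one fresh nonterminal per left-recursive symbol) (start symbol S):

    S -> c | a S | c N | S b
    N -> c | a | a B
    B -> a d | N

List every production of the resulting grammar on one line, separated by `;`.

Left recursion appears on S.
For S: α = {b}, β = {c, a S, c N}. Rewrite as S → β S' and S' → α S' | ε.

S -> c S' | a S S' | c N S'; N -> c | a | a B; B -> a d | N; S' -> b S' | eps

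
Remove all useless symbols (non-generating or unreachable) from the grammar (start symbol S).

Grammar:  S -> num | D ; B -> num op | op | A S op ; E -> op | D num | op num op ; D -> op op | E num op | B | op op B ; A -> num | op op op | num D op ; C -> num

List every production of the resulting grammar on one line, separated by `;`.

S -> num | D; B -> num op | op | A S op; E -> op | D num | op num op; D -> op op | E num op | B | op op B; A -> num | op op op | num D op

Generating nonterminals: {A, B, C, D, E, S}.
Reachable from S after that: {A, B, D, E, S}.
Removed useless symbols: {C} and every production mentioning them.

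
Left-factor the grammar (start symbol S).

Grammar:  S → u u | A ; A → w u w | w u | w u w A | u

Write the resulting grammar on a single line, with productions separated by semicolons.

S → u u | A; A → u | w u A'; A' → ε | w A''; A'' → ε | A

A has alternatives sharing prefix 'w u': factor to A → w u A' with A' → w | ε | w A.
A' has alternatives sharing prefix 'w': factor to A' → w A'' with A'' → ε | A.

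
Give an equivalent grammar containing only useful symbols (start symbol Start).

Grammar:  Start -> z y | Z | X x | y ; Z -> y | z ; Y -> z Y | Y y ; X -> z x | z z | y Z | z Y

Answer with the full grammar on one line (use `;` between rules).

Start -> z y | Z | X x | y; Z -> y | z; X -> z x | z z | y Z

Generating nonterminals: {Start, X, Z}.
Reachable from Start after that: {Start, X, Z}.
Removed useless symbols: {Y} and every production mentioning them.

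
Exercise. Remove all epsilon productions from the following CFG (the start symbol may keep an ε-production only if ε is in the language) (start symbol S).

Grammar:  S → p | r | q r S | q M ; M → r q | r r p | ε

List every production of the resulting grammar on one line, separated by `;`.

Nullable set = {M}.
ε ∉ L(G), so no ε-production is kept.
Add the nullable-subset variants: S → q M gives q M | q.

S → p | r | q r S | q M | q; M → r q | r r p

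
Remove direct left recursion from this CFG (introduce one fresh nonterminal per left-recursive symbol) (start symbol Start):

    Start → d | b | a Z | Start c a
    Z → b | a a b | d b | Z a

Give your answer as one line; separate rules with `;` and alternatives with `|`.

Left recursion appears on Start, Z.
For Start: α = {c a}, β = {d, b, a Z}. Rewrite as Start → β Start1 and Start1 → α Start1 | ε.
For Z: α = {a}, β = {b, a a b, d b}. Rewrite as Z → β Z1 and Z1 → α Z1 | ε.

Start → d Start1 | b Start1 | a Z Start1; Z → b Z1 | a a b Z1 | d b Z1; Start1 → c a Start1 | epsilon; Z1 → a Z1 | epsilon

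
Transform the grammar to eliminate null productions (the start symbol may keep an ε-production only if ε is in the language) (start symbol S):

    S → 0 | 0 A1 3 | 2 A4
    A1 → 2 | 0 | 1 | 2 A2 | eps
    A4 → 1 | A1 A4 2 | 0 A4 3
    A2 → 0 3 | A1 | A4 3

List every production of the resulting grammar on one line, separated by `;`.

S → 0 | 0 A1 3 | 0 3 | 2 A4; A1 → 2 | 0 | 1 | 2 A2; A4 → 1 | A1 A4 2 | A4 2 | 0 A4 3; A2 → 0 3 | A1 | A4 3

Nullable nonterminals: {A1, A2}.
ε ∉ L(G), so no ε-production is kept.
Add the nullable-subset variants: S → 0 A1 3 gives 0 A1 3 | 0 3. A4 → A1 A4 2 gives A1 A4 2 | A4 2.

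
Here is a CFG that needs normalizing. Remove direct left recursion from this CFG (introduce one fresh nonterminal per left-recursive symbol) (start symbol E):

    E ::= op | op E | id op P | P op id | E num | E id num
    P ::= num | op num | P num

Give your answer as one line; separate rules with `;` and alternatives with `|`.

E ::= op E' | op E E' | id op P E' | P op id E'; P ::= num P' | op num P'; E' ::= num E' | id num E' | ε; P' ::= num P' | ε

E, P are directly left-recursive.
For E: α = {num, id num}, β = {op, op E, id op P, P op id}. Rewrite as E → β E' and E' → α E' | ε.
For P: α = {num}, β = {num, op num}. Rewrite as P → β P' and P' → α P' | ε.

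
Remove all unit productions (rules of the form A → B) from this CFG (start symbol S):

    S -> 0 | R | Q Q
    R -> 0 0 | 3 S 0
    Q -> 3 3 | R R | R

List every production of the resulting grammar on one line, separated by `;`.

S -> 0 | Q Q | 0 0 | 3 S 0; R -> 0 0 | 3 S 0; Q -> 0 0 | 3 S 0 | 3 3 | R R

Unit pairs: Q ⇒* {R}; S ⇒* {R}.
For each unit pair (A, B), copy every non-unit production of B to A, then drop all unit productions.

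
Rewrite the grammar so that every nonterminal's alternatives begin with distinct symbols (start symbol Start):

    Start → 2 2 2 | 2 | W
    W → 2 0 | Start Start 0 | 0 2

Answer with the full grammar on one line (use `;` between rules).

Start has alternatives sharing prefix '2': factor to Start → 2 Start1 with Start1 → 2 2 | ε.

Start → W | 2 Start1; W → 2 0 | Start Start 0 | 0 2; Start1 → 2 2 | ε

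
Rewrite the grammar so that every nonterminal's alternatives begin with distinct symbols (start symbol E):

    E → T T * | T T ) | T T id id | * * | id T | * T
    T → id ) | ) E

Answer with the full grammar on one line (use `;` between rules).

E → id T | T T E' | * E''; T → id ) | ) E; E' → * | ) | id id; E'' → * | T

E has alternatives sharing prefix 'T T': factor to E → T T E' with E' → * | ) | id id.
E has alternatives sharing prefix '*': factor to E → * E'' with E'' → * | T.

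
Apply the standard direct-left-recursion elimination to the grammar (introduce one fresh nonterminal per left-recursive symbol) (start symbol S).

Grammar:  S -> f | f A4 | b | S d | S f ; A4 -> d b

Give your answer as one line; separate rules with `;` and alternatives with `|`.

S -> f S' | f A4 S' | b S'; A4 -> d b; S' -> d S' | f S' | ε

Left recursion appears on S.
For S: α = {d, f}, β = {f, f A4, b}. Rewrite as S → β S' and S' → α S' | ε.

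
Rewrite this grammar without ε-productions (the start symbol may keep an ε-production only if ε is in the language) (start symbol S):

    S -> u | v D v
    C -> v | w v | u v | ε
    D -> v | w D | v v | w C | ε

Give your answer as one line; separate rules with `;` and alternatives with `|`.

S -> u | v D v | v v; C -> v | w v | u v; D -> v | w D | w | v v | w C

Nullable nonterminals: {C, D}.
ε ∉ L(G), so no ε-production is kept.
Expand every rule over subsets of its nullable positions: S → v D v gives v D v | v v. D → w D gives w D | w.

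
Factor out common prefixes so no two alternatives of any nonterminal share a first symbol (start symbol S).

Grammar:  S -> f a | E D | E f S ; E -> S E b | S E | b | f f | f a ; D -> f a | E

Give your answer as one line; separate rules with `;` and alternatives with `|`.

S -> f a | E S'; E -> b | S E E' | f E''; D -> f a | E; S' -> D | f S; E' -> b | ε; E'' -> f | a

S has alternatives sharing prefix 'E': factor to S → E S' with S' → D | f S.
E has alternatives sharing prefix 'S E': factor to E → S E E' with E' → b | ε.
E has alternatives sharing prefix 'f': factor to E → f E'' with E'' → f | a.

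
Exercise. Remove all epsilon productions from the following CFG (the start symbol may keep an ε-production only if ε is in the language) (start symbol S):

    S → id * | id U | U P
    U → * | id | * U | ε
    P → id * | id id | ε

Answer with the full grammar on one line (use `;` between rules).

The nullable symbols are {P, S, U}.
ε ∈ L(G) since S is nullable, so keep S → ε.
Expand every rule over subsets of its nullable positions: S → id U gives id U | id. S → U P gives U P | U | P.

S → id * | id U | id | U P | U | P | ε; U → * | id | * U; P → id * | id id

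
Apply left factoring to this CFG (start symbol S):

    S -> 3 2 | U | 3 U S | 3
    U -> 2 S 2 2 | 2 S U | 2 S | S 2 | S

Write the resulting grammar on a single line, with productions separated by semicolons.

S has alternatives sharing prefix '3': factor to S → 3 S' with S' → 2 | U S | ε.
U has alternatives sharing prefix '2 S': factor to U → 2 S U' with U' → 2 2 | U | ε.
U has alternatives sharing prefix 'S': factor to U → S U'' with U'' → 2 | ε.

S -> U | 3 S'; U -> 2 S U' | S U''; S' -> 2 | U S | epsilon; U' -> 2 2 | U | epsilon; U'' -> 2 | epsilon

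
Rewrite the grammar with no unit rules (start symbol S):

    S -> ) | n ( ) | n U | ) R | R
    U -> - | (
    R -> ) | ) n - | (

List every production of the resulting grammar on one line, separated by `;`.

S -> ) | n ( ) | n U | ) R | ) n - | (; U -> - | (; R -> ) | ) n - | (

Unit pairs: S ⇒* {R}.
For every A with A ⇒* B via unit rules, add B's non-unit alternatives to A; then delete every rule of the form X → Y.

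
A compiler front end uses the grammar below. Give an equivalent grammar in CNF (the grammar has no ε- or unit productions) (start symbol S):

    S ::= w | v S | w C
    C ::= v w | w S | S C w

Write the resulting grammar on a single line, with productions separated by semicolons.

S ::= w | X1 S | X2 C; C ::= X1 X2 | X2 S | S Y1; X1 ::= v; X2 ::= w; Y1 ::= C X2

Introduce a nonterminal for each terminal appearing in a rule of length ≥ 2: X1 → v, X2 → w.
Binarize each right-hand side of length ≥ 3 by chaining fresh nonterminals (Y1, Y2, …): affected rules were C → S C X2.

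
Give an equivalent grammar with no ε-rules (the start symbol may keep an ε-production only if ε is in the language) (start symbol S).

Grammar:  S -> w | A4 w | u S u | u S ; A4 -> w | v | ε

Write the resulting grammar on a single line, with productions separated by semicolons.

Nullable nonterminals: {A4}.
ε ∉ L(G), so no ε-production is kept.

S -> w | A4 w | u S u | u S; A4 -> w | v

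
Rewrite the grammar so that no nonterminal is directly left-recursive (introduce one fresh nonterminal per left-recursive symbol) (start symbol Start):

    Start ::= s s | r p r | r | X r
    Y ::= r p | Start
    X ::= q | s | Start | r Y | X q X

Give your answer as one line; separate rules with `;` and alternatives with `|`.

Start ::= s s | r p r | r | X r; Y ::= r p | Start; X ::= q X1 | s X1 | Start X1 | r Y X1; X1 ::= q X X1 | ε

Left recursion appears on X.
For X: α = {q X}, β = {q, s, Start, r Y}. Rewrite as X → β X1 and X1 → α X1 | ε.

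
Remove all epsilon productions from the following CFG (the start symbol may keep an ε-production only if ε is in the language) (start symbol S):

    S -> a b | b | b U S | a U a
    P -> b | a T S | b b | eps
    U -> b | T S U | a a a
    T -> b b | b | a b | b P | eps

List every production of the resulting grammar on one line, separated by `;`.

S -> a b | b | b U S | a U a; P -> b | a T S | a S | b b; U -> b | T S U | S U | a a a; T -> b b | b | a b | b P

Nullable nonterminals: {P, T}.
ε ∉ L(G), so no ε-production is kept.
For each production, add variants omitting each subset of nullable occurrences: P → a T S gives a T S | a S. U → T S U gives T S U | S U.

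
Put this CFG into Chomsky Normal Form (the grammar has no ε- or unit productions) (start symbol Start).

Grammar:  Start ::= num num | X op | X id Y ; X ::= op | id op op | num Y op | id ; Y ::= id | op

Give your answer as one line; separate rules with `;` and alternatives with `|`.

Start ::= X1 X1 | X X2 | X Y1; X ::= op | X3 Y2 | X1 Y3 | id; Y ::= id | op; X1 ::= num; X2 ::= op; X3 ::= id; Y1 ::= X3 Y; Y2 ::= X2 X2; Y3 ::= Y X2

Introduce a nonterminal for each terminal appearing in a rule of length ≥ 2: X1 → num, X2 → op, X3 → id.
Binarize each right-hand side of length ≥ 3 by chaining fresh nonterminals (Y1, Y2, …): affected rules were Start → X X3 Y; X → X3 X2 X2; X → X1 Y X2.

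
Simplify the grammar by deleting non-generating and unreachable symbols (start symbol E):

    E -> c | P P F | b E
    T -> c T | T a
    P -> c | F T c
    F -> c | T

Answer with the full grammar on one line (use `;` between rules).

Generating nonterminals: {E, F, P}.
Reachable from E after that: {E, F, P}.
Removed useless symbols: {T} and every production mentioning them.

E -> c | P P F | b E; P -> c; F -> c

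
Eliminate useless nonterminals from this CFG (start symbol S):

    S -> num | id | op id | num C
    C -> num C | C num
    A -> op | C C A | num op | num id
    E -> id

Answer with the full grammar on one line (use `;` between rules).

Generating nonterminals: {A, E, S}.
Reachable from S after that: {S}.
Removed useless symbols: {A, C, E} and every production mentioning them.

S -> num | id | op id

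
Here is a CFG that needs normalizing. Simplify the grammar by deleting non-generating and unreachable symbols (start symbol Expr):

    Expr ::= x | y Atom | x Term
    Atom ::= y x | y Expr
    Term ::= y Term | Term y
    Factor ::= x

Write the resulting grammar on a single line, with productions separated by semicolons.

Generating nonterminals: {Atom, Expr, Factor}.
Reachable from Expr after that: {Atom, Expr}.
Removed useless symbols: {Factor, Term} and every production mentioning them.

Expr ::= x | y Atom; Atom ::= y x | y Expr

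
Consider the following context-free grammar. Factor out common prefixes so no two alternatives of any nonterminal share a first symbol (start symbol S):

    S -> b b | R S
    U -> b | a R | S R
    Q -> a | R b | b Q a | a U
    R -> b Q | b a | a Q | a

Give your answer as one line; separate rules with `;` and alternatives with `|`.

S -> b b | R S; U -> b | a R | S R; Q -> R b | b Q a | a Q'; R -> b R' | a R''; Q' -> epsilon | U; R' -> Q | a; R'' -> Q | epsilon

Q has alternatives sharing prefix 'a': factor to Q → a Q' with Q' → ε | U.
R has alternatives sharing prefix 'b': factor to R → b R' with R' → Q | a.
R has alternatives sharing prefix 'a': factor to R → a R'' with R'' → Q | ε.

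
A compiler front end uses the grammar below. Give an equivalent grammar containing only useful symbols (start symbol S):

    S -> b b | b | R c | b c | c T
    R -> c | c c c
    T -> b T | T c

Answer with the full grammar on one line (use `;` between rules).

Generating nonterminals: {R, S}.
Reachable from S after that: {R, S}.
Removed useless symbols: {T} and every production mentioning them.

S -> b b | b | R c | b c; R -> c | c c c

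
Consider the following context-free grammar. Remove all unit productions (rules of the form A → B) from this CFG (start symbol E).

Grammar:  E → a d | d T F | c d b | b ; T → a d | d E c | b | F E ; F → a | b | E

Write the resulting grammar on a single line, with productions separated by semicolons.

E → a d | d T F | c d b | b; T → a d | d E c | b | F E; F → a d | d T F | c d b | b | a

Unit pairs: F ⇒* {E}.
Replace each nonterminal's rules with the union of the non-unit rules of every nonterminal it unit-derives.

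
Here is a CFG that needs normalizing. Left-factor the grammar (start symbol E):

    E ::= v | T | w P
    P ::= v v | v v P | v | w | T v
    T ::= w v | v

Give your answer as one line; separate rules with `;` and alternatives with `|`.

P has alternatives sharing prefix 'v': factor to P → v P' with P' → v | v P | ε.
P' has alternatives sharing prefix 'v': factor to P' → v P'' with P'' → ε | P.

E ::= v | T | w P; P ::= w | T v | v P'; T ::= w v | v; P' ::= ε | v P''; P'' ::= ε | P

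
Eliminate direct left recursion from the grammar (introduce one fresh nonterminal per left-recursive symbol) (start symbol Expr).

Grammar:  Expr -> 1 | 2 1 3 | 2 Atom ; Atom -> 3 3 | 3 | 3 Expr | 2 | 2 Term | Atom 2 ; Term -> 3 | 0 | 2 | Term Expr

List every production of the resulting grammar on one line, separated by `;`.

Expr -> 1 | 2 1 3 | 2 Atom; Atom -> 3 3 Atom1 | 3 Atom1 | 3 Expr Atom1 | 2 Atom1 | 2 Term Atom1; Term -> 3 Term1 | 0 Term1 | 2 Term1; Atom1 -> 2 Atom1 | ε; Term1 -> Expr Term1 | ε

Atom, Term are directly left-recursive.
For Atom: α = {2}, β = {3 3, 3, 3 Expr, 2, 2 Term}. Rewrite as Atom → β Atom1 and Atom1 → α Atom1 | ε.
For Term: α = {Expr}, β = {3, 0, 2}. Rewrite as Term → β Term1 and Term1 → α Term1 | ε.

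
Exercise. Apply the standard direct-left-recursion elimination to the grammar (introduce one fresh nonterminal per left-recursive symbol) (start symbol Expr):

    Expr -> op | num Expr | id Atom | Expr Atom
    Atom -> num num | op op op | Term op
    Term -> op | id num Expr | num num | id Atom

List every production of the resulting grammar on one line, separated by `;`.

Expr -> op Expr1 | num Expr Expr1 | id Atom Expr1; Atom -> num num | op op op | Term op; Term -> op | id num Expr | num num | id Atom; Expr1 -> Atom Expr1 | ε

Expr is directly left-recursive.
For Expr: α = {Atom}, β = {op, num Expr, id Atom}. Rewrite as Expr → β Expr1 and Expr1 → α Expr1 | ε.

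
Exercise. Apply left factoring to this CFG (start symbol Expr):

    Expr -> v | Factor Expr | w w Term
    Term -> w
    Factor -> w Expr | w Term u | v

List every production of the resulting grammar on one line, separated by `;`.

Expr -> v | Factor Expr | w w Term; Term -> w; Factor -> v | w Factor1; Factor1 -> Expr | Term u

Factor has alternatives sharing prefix 'w': factor to Factor → w Factor1 with Factor1 → Expr | Term u.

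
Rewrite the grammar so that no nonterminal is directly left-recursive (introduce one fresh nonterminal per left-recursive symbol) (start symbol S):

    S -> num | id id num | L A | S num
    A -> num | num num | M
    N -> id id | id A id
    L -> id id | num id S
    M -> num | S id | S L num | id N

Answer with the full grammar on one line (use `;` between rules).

S -> num S' | id id num S' | L A S'; A -> num | num num | M; N -> id id | id A id; L -> id id | num id S; M -> num | S id | S L num | id N; S' -> num S' | ε

Left recursion appears on S.
For S: α = {num}, β = {num, id id num, L A}. Rewrite as S → β S' and S' → α S' | ε.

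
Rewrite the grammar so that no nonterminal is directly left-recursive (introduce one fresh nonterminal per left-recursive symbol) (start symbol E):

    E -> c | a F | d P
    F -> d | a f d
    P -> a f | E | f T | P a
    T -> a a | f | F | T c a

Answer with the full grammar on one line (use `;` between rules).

E -> c | a F | d P; F -> d | a f d; P -> a f P' | E P' | f T P'; T -> a a T' | f T' | F T'; P' -> a P' | ε; T' -> c a T' | ε

Directly left-recursive nonterminals: P, T.
For P: α = {a}, β = {a f, E, f T}. Rewrite as P → β P' and P' → α P' | ε.
For T: α = {c a}, β = {a a, f, F}. Rewrite as T → β T' and T' → α T' | ε.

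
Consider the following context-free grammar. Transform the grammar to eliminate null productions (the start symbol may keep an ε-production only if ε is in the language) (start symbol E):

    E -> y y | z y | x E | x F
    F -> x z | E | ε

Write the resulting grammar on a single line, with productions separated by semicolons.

Nullable set = {F}.
ε ∉ L(G), so no ε-production is kept.
Expand every rule over subsets of its nullable positions: E → x F gives x F | x.

E -> y y | z y | x E | x F | x; F -> x z | E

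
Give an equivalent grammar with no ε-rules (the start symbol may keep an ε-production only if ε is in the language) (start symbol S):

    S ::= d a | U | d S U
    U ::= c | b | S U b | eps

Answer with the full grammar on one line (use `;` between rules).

The nullable symbols are {S, U}.
ε ∈ L(G) since S is nullable, so keep S → ε.
For each production, add variants omitting each subset of nullable occurrences: S → d S U gives d S U | d S | d U | d. U → S U b gives S U b | S b | U b.

S ::= d a | U | d S U | d S | d U | d | ε; U ::= c | b | S U b | S b | U b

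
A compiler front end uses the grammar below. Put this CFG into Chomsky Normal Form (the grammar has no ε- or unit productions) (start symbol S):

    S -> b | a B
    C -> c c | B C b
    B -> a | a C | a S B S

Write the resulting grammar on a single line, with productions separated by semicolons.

S -> b | X1 B; C -> X2 X2 | B Y1; B -> a | X1 C | X1 Y2; X1 -> a; X2 -> c; X3 -> b; Y1 -> C X3; Y2 -> S Y3; Y3 -> B S

Introduce a nonterminal for each terminal appearing in a rule of length ≥ 2: X1 → a, X2 → c, X3 → b.
Binarize each right-hand side of length ≥ 3 by chaining fresh nonterminals (Y1, Y2, …): affected rules were C → B C X3; B → X1 S B S.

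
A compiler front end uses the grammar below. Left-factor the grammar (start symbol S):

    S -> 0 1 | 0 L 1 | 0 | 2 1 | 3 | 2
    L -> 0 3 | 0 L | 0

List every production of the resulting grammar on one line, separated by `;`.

S has alternatives sharing prefix '0': factor to S → 0 S' with S' → 1 | L 1 | ε.
S has alternatives sharing prefix '2': factor to S → 2 S'' with S'' → 1 | ε.
L has alternatives sharing prefix '0': factor to L → 0 L' with L' → 3 | L | ε.

S -> 3 | 0 S' | 2 S''; L -> 0 L'; S' -> 1 | L 1 | ε; S'' -> 1 | ε; L' -> 3 | L | ε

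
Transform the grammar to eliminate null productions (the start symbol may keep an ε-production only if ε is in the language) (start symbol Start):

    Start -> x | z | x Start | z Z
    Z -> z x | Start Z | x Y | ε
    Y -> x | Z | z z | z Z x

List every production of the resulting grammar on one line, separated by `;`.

Nullable set = {Y, Z}.
ε ∉ L(G), so no ε-production is kept.
Expand every rule over subsets of its nullable positions: Z → Start Z gives Start Z | Start. Z → x Y gives x Y | x. Y → z Z x gives z Z x | z x.

Start -> x | z | x Start | z Z; Z -> z x | Start Z | Start | x Y | x; Y -> x | Z | z z | z Z x | z x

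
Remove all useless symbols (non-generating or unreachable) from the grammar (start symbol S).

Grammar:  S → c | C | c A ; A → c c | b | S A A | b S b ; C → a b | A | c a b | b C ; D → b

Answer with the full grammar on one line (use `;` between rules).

Generating nonterminals: {A, C, D, S}.
Reachable from S after that: {A, C, S}.
Removed useless symbols: {D} and every production mentioning them.

S → c | C | c A; A → c c | b | S A A | b S b; C → a b | A | c a b | b C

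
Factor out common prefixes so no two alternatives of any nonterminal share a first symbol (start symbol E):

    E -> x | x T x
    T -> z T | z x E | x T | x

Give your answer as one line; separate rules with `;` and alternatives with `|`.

E has alternatives sharing prefix 'x': factor to E → x E' with E' → ε | T x.
T has alternatives sharing prefix 'z': factor to T → z T' with T' → T | x E.
T has alternatives sharing prefix 'x': factor to T → x T'' with T'' → T | ε.

E -> x E'; T -> z T' | x T''; E' -> eps | T x; T' -> T | x E; T'' -> T | eps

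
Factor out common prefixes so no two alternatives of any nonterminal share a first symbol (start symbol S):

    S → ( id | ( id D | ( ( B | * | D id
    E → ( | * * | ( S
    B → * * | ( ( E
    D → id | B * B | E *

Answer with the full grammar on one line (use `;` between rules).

S has alternatives sharing prefix '(': factor to S → ( S' with S' → id | id D | ( B.
E has alternatives sharing prefix '(': factor to E → ( E' with E' → ε | S.
S' has alternatives sharing prefix 'id': factor to S' → id S'' with S'' → ε | D.

S → * | D id | ( S'; E → * * | ( E'; B → * * | ( ( E; D → id | B * B | E *; S' → ( B | id S''; E' → ε | S; S'' → ε | D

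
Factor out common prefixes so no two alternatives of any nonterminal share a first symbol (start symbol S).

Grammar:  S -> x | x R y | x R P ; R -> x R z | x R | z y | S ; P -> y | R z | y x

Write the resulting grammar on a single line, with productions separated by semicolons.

S -> x S'; R -> z y | S | x R R'; P -> R z | y P'; S' -> ε | R S''; R' -> z | ε; P' -> ε | x; S'' -> y | P

S has alternatives sharing prefix 'x': factor to S → x S' with S' → ε | R y | R P.
R has alternatives sharing prefix 'x R': factor to R → x R R' with R' → z | ε.
P has alternatives sharing prefix 'y': factor to P → y P' with P' → ε | x.
S' has alternatives sharing prefix 'R': factor to S' → R S'' with S'' → y | P.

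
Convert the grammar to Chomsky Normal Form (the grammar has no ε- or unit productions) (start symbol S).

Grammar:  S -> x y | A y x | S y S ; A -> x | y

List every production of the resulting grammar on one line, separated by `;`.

S -> X1 X2 | A Y1 | S Y2; A -> x | y; X1 -> x; X2 -> y; Y1 -> X2 X1; Y2 -> X2 S

Introduce a nonterminal for each terminal appearing in a rule of length ≥ 2: X1 → x, X2 → y.
Binarize each right-hand side of length ≥ 3 by chaining fresh nonterminals (Y1, Y2, …): affected rules were S → A X2 X1; S → S X2 S.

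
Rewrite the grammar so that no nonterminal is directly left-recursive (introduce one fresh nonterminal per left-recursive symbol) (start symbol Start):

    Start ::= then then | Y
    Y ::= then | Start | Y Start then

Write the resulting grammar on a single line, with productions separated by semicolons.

Start ::= then then | Y; Y ::= then Y1 | Start Y1; Y1 ::= Start then Y1 | eps

Left recursion appears on Y.
For Y: α = {Start then}, β = {then, Start}. Rewrite as Y → β Y1 and Y1 → α Y1 | ε.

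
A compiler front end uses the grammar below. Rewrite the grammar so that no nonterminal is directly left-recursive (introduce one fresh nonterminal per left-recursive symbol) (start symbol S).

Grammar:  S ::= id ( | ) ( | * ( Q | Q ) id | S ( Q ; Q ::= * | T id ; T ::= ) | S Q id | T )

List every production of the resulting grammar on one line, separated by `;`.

S, T are directly left-recursive.
For S: α = {( Q}, β = {id (, ) (, * ( Q, Q ) id}. Rewrite as S → β S' and S' → α S' | ε.
For T: α = {)}, β = {), S Q id}. Rewrite as T → β T' and T' → α T' | ε.

S ::= id ( S' | ) ( S' | * ( Q S' | Q ) id S'; Q ::= * | T id; T ::= ) T' | S Q id T'; S' ::= ( Q S' | ε; T' ::= ) T' | ε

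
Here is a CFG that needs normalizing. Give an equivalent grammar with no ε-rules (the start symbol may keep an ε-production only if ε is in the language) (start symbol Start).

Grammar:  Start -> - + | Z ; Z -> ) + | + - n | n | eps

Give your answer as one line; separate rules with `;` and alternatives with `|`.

Start -> - + | Z | eps; Z -> ) + | + - n | n

Nullable set = {Start, Z}.
ε ∈ L(G) since Start is nullable, so keep Start → ε.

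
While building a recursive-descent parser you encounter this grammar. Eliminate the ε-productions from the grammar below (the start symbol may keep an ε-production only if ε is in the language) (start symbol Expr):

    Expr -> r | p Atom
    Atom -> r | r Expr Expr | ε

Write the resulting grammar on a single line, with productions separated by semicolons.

Expr -> r | p Atom | p; Atom -> r | r Expr Expr

The nullable symbols are {Atom}.
ε ∉ L(G), so no ε-production is kept.
Add the nullable-subset variants: Expr → p Atom gives p Atom | p.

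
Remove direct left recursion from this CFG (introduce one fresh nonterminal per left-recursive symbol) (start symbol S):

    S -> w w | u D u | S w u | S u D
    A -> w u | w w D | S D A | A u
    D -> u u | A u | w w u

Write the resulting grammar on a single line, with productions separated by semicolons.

S -> w w S' | u D u S'; A -> w u A' | w w D A' | S D A A'; D -> u u | A u | w w u; S' -> w u S' | u D S' | epsilon; A' -> u A' | epsilon

Left recursion appears on S, A.
For S: α = {w u, u D}, β = {w w, u D u}. Rewrite as S → β S' and S' → α S' | ε.
For A: α = {u}, β = {w u, w w D, S D A}. Rewrite as A → β A' and A' → α A' | ε.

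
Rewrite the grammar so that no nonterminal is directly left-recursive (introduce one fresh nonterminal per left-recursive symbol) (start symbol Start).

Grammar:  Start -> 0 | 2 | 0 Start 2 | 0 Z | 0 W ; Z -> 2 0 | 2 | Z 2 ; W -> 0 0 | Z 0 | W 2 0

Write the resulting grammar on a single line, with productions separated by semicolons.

Start -> 0 | 2 | 0 Start 2 | 0 Z | 0 W; Z -> 2 0 Z1 | 2 Z1; W -> 0 0 W1 | Z 0 W1; Z1 -> 2 Z1 | ε; W1 -> 2 0 W1 | ε

Z, W are directly left-recursive.
For Z: α = {2}, β = {2 0, 2}. Rewrite as Z → β Z1 and Z1 → α Z1 | ε.
For W: α = {2 0}, β = {0 0, Z 0}. Rewrite as W → β W1 and W1 → α W1 | ε.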